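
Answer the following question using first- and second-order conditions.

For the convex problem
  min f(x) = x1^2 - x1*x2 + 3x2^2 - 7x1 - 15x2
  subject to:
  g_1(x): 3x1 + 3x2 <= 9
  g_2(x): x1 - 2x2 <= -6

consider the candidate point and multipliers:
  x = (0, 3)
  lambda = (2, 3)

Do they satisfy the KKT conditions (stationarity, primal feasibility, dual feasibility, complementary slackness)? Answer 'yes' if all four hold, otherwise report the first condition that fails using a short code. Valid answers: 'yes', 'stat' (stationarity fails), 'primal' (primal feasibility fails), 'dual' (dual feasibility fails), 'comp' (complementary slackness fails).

Gradient of f: grad f(x) = Q x + c = (-10, 3)
Constraint values g_i(x) = a_i^T x - b_i:
  g_1((0, 3)) = 0
  g_2((0, 3)) = 0
Stationarity residual: grad f(x) + sum_i lambda_i a_i = (-1, 3)
  -> stationarity FAILS
Primal feasibility (all g_i <= 0): OK
Dual feasibility (all lambda_i >= 0): OK
Complementary slackness (lambda_i * g_i(x) = 0 for all i): OK

Verdict: the first failing condition is stationarity -> stat.

stat


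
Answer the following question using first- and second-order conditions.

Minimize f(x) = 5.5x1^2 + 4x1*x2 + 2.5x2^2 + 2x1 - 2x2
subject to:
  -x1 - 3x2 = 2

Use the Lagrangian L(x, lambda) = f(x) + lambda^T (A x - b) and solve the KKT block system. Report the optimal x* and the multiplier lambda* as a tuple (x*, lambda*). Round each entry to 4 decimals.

Form the Lagrangian:
  L(x, lambda) = (1/2) x^T Q x + c^T x + lambda^T (A x - b)
Stationarity (grad_x L = 0): Q x + c + A^T lambda = 0.
Primal feasibility: A x = b.

This gives the KKT block system:
  [ Q   A^T ] [ x     ]   [-c ]
  [ A    0  ] [ lambda ] = [ b ]

Solving the linear system:
  x*      = (-0.125, -0.625)
  lambda* = (-1.875)
  f(x*)   = 2.375

x* = (-0.125, -0.625), lambda* = (-1.875)


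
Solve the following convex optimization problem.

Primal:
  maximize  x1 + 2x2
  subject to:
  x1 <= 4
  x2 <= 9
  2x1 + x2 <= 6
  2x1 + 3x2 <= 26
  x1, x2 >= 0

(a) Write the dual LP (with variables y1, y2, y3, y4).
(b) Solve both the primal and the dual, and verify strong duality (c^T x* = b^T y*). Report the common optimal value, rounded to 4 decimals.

The standard primal-dual pair for 'max c^T x s.t. A x <= b, x >= 0' is:
  Dual:  min b^T y  s.t.  A^T y >= c,  y >= 0.

So the dual LP is:
  minimize  4y1 + 9y2 + 6y3 + 26y4
  subject to:
    y1 + 2y3 + 2y4 >= 1
    y2 + y3 + 3y4 >= 2
    y1, y2, y3, y4 >= 0

Solving the primal: x* = (0, 6).
  primal value c^T x* = 12.
Solving the dual: y* = (0, 0, 2, 0).
  dual value b^T y* = 12.
Strong duality: c^T x* = b^T y*. Confirmed.

12


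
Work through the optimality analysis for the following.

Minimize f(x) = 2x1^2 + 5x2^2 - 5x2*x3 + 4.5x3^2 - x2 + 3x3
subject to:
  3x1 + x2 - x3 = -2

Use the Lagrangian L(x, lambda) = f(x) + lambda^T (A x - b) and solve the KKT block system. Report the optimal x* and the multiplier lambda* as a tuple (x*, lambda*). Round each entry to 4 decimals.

Form the Lagrangian:
  L(x, lambda) = (1/2) x^T Q x + c^T x + lambda^T (A x - b)
Stationarity (grad_x L = 0): Q x + c + A^T lambda = 0.
Primal feasibility: A x = b.

This gives the KKT block system:
  [ Q   A^T ] [ x     ]   [-c ]
  [ A    0  ] [ lambda ] = [ b ]

Solving the linear system:
  x*      = (-0.7198, -0.1514, -0.3108)
  lambda* = (0.9597)
  f(x*)   = 0.5692

x* = (-0.7198, -0.1514, -0.3108), lambda* = (0.9597)


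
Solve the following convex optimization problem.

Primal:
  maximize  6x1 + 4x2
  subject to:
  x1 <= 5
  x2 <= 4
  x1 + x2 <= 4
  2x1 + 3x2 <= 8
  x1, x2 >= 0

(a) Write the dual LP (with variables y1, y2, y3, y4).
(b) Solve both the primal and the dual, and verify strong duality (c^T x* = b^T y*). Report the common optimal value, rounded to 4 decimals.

The standard primal-dual pair for 'max c^T x s.t. A x <= b, x >= 0' is:
  Dual:  min b^T y  s.t.  A^T y >= c,  y >= 0.

So the dual LP is:
  minimize  5y1 + 4y2 + 4y3 + 8y4
  subject to:
    y1 + y3 + 2y4 >= 6
    y2 + y3 + 3y4 >= 4
    y1, y2, y3, y4 >= 0

Solving the primal: x* = (4, 0).
  primal value c^T x* = 24.
Solving the dual: y* = (0, 0, 0, 3).
  dual value b^T y* = 24.
Strong duality: c^T x* = b^T y*. Confirmed.

24


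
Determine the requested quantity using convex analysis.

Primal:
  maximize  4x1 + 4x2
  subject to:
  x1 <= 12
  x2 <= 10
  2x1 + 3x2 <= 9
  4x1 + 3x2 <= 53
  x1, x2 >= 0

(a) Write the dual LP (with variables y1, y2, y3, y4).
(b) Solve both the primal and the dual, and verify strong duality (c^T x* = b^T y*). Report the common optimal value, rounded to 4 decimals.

The standard primal-dual pair for 'max c^T x s.t. A x <= b, x >= 0' is:
  Dual:  min b^T y  s.t.  A^T y >= c,  y >= 0.

So the dual LP is:
  minimize  12y1 + 10y2 + 9y3 + 53y4
  subject to:
    y1 + 2y3 + 4y4 >= 4
    y2 + 3y3 + 3y4 >= 4
    y1, y2, y3, y4 >= 0

Solving the primal: x* = (4.5, 0).
  primal value c^T x* = 18.
Solving the dual: y* = (0, 0, 2, 0).
  dual value b^T y* = 18.
Strong duality: c^T x* = b^T y*. Confirmed.

18


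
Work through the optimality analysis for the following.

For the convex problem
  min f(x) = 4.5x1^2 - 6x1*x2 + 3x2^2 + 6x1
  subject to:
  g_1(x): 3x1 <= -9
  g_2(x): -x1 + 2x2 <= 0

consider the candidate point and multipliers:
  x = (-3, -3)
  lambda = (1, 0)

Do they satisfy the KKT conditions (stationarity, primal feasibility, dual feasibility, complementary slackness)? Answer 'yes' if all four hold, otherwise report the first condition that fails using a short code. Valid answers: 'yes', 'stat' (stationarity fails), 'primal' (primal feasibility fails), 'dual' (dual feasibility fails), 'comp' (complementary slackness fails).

Gradient of f: grad f(x) = Q x + c = (-3, 0)
Constraint values g_i(x) = a_i^T x - b_i:
  g_1((-3, -3)) = 0
  g_2((-3, -3)) = -3
Stationarity residual: grad f(x) + sum_i lambda_i a_i = (0, 0)
  -> stationarity OK
Primal feasibility (all g_i <= 0): OK
Dual feasibility (all lambda_i >= 0): OK
Complementary slackness (lambda_i * g_i(x) = 0 for all i): OK

Verdict: yes, KKT holds.

yes


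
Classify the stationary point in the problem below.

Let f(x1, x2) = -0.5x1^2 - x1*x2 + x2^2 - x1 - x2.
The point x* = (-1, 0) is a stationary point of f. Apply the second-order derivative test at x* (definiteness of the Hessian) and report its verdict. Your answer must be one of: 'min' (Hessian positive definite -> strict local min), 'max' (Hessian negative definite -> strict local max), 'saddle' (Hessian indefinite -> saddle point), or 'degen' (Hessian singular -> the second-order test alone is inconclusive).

Compute the Hessian H = grad^2 f:
  H = [[-1, -1], [-1, 2]]
Verify stationarity: grad f(x*) = H x* + g = (0, 0).
Eigenvalues of H: -1.3028, 2.3028.
Eigenvalues have mixed signs, so H is indefinite -> x* is a saddle point.

saddle


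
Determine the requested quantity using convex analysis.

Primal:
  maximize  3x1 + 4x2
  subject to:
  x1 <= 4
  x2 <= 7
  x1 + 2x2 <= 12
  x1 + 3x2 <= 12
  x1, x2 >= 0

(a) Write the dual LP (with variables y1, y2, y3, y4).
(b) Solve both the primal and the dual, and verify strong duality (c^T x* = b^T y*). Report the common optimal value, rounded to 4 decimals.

The standard primal-dual pair for 'max c^T x s.t. A x <= b, x >= 0' is:
  Dual:  min b^T y  s.t.  A^T y >= c,  y >= 0.

So the dual LP is:
  minimize  4y1 + 7y2 + 12y3 + 12y4
  subject to:
    y1 + y3 + y4 >= 3
    y2 + 2y3 + 3y4 >= 4
    y1, y2, y3, y4 >= 0

Solving the primal: x* = (4, 2.6667).
  primal value c^T x* = 22.6667.
Solving the dual: y* = (1.6667, 0, 0, 1.3333).
  dual value b^T y* = 22.6667.
Strong duality: c^T x* = b^T y*. Confirmed.

22.6667


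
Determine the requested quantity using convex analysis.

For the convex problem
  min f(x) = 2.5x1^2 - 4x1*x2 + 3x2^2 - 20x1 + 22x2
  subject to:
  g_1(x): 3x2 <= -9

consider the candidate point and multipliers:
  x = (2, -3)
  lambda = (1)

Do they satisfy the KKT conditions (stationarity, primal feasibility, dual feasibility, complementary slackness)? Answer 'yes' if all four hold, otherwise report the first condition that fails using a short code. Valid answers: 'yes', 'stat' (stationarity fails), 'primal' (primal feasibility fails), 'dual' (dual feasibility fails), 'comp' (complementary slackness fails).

Gradient of f: grad f(x) = Q x + c = (2, -4)
Constraint values g_i(x) = a_i^T x - b_i:
  g_1((2, -3)) = 0
Stationarity residual: grad f(x) + sum_i lambda_i a_i = (2, -1)
  -> stationarity FAILS
Primal feasibility (all g_i <= 0): OK
Dual feasibility (all lambda_i >= 0): OK
Complementary slackness (lambda_i * g_i(x) = 0 for all i): OK

Verdict: the first failing condition is stationarity -> stat.

stat


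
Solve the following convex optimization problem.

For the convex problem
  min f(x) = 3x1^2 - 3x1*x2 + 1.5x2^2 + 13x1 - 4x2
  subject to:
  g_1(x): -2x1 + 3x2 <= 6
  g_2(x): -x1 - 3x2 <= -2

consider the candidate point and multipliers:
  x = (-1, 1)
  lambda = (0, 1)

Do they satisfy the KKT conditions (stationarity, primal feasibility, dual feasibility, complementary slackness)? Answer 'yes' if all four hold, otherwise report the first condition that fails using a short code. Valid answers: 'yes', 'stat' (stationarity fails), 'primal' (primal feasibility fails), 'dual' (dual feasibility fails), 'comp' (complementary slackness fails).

Gradient of f: grad f(x) = Q x + c = (4, 2)
Constraint values g_i(x) = a_i^T x - b_i:
  g_1((-1, 1)) = -1
  g_2((-1, 1)) = 0
Stationarity residual: grad f(x) + sum_i lambda_i a_i = (3, -1)
  -> stationarity FAILS
Primal feasibility (all g_i <= 0): OK
Dual feasibility (all lambda_i >= 0): OK
Complementary slackness (lambda_i * g_i(x) = 0 for all i): OK

Verdict: the first failing condition is stationarity -> stat.

stat


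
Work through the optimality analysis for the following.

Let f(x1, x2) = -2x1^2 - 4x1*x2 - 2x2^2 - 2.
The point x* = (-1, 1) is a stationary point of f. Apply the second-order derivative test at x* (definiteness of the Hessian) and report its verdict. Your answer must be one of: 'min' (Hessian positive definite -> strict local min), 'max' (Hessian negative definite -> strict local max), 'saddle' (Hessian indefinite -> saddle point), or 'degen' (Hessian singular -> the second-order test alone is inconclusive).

Compute the Hessian H = grad^2 f:
  H = [[-4, -4], [-4, -4]]
Verify stationarity: grad f(x*) = H x* + g = (0, 0).
Eigenvalues of H: -8, 0.
H has a zero eigenvalue (singular; negative semidefinite but not definite), so H is neither positive definite, negative definite, nor indefinite. The second-order test alone is inconclusive -> degen.
(Indeed, f is constant along the null direction of H through x*, so x* is not a strict local extremum.)

degen


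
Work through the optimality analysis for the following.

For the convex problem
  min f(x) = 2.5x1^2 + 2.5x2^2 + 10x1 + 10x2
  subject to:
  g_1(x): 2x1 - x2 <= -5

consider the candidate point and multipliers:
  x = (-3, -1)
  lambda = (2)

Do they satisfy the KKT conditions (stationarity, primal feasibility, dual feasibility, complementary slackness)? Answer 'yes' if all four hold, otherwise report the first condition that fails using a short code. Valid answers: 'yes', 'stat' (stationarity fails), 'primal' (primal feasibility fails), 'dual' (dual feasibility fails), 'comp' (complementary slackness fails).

Gradient of f: grad f(x) = Q x + c = (-5, 5)
Constraint values g_i(x) = a_i^T x - b_i:
  g_1((-3, -1)) = 0
Stationarity residual: grad f(x) + sum_i lambda_i a_i = (-1, 3)
  -> stationarity FAILS
Primal feasibility (all g_i <= 0): OK
Dual feasibility (all lambda_i >= 0): OK
Complementary slackness (lambda_i * g_i(x) = 0 for all i): OK

Verdict: the first failing condition is stationarity -> stat.

stat


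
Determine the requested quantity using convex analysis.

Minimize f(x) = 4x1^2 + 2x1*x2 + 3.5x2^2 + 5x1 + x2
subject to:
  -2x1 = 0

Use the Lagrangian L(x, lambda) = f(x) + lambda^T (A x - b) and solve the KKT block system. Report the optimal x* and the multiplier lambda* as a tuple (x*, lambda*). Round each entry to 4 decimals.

Form the Lagrangian:
  L(x, lambda) = (1/2) x^T Q x + c^T x + lambda^T (A x - b)
Stationarity (grad_x L = 0): Q x + c + A^T lambda = 0.
Primal feasibility: A x = b.

This gives the KKT block system:
  [ Q   A^T ] [ x     ]   [-c ]
  [ A    0  ] [ lambda ] = [ b ]

Solving the linear system:
  x*      = (0, -0.1429)
  lambda* = (2.3571)
  f(x*)   = -0.0714

x* = (0, -0.1429), lambda* = (2.3571)


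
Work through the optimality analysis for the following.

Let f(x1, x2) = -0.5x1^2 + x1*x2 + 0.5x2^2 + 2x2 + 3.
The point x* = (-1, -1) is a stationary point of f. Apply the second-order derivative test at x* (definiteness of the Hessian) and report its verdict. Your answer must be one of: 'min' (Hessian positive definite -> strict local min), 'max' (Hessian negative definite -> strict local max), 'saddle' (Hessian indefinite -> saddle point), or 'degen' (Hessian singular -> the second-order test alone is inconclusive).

Compute the Hessian H = grad^2 f:
  H = [[-1, 1], [1, 1]]
Verify stationarity: grad f(x*) = H x* + g = (0, 0).
Eigenvalues of H: -1.4142, 1.4142.
Eigenvalues have mixed signs, so H is indefinite -> x* is a saddle point.

saddle


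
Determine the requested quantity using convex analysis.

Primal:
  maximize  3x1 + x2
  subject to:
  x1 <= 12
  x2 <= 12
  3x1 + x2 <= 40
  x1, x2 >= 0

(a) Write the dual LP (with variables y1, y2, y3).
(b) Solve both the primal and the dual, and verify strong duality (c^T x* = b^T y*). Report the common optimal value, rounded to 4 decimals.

The standard primal-dual pair for 'max c^T x s.t. A x <= b, x >= 0' is:
  Dual:  min b^T y  s.t.  A^T y >= c,  y >= 0.

So the dual LP is:
  minimize  12y1 + 12y2 + 40y3
  subject to:
    y1 + 3y3 >= 3
    y2 + y3 >= 1
    y1, y2, y3 >= 0

Solving the primal: x* = (9.3333, 12).
  primal value c^T x* = 40.
Solving the dual: y* = (0, 0, 1).
  dual value b^T y* = 40.
Strong duality: c^T x* = b^T y*. Confirmed.

40


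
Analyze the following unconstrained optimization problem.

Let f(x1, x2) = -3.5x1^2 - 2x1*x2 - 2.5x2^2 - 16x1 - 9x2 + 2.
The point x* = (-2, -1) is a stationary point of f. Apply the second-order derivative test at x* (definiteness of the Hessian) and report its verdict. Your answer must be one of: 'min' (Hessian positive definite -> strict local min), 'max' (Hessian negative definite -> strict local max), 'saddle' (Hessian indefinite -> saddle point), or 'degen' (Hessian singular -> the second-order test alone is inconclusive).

Compute the Hessian H = grad^2 f:
  H = [[-7, -2], [-2, -5]]
Verify stationarity: grad f(x*) = H x* + g = (0, 0).
Eigenvalues of H: -8.2361, -3.7639.
Both eigenvalues < 0, so H is negative definite -> x* is a strict local max.

max


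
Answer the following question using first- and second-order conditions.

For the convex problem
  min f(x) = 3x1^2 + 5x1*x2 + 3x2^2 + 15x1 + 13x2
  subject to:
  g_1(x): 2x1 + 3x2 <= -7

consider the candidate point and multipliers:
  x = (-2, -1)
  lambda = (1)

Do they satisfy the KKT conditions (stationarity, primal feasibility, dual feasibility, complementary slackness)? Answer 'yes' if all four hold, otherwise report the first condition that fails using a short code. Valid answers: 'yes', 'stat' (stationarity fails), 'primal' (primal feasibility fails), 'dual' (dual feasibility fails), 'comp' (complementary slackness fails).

Gradient of f: grad f(x) = Q x + c = (-2, -3)
Constraint values g_i(x) = a_i^T x - b_i:
  g_1((-2, -1)) = 0
Stationarity residual: grad f(x) + sum_i lambda_i a_i = (0, 0)
  -> stationarity OK
Primal feasibility (all g_i <= 0): OK
Dual feasibility (all lambda_i >= 0): OK
Complementary slackness (lambda_i * g_i(x) = 0 for all i): OK

Verdict: yes, KKT holds.

yes


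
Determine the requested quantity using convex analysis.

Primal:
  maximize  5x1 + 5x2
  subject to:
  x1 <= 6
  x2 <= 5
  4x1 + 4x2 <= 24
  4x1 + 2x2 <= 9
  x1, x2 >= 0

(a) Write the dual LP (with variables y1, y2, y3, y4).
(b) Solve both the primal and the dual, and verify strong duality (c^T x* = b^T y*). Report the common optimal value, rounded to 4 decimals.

The standard primal-dual pair for 'max c^T x s.t. A x <= b, x >= 0' is:
  Dual:  min b^T y  s.t.  A^T y >= c,  y >= 0.

So the dual LP is:
  minimize  6y1 + 5y2 + 24y3 + 9y4
  subject to:
    y1 + 4y3 + 4y4 >= 5
    y2 + 4y3 + 2y4 >= 5
    y1, y2, y3, y4 >= 0

Solving the primal: x* = (0, 4.5).
  primal value c^T x* = 22.5.
Solving the dual: y* = (0, 0, 0, 2.5).
  dual value b^T y* = 22.5.
Strong duality: c^T x* = b^T y*. Confirmed.

22.5


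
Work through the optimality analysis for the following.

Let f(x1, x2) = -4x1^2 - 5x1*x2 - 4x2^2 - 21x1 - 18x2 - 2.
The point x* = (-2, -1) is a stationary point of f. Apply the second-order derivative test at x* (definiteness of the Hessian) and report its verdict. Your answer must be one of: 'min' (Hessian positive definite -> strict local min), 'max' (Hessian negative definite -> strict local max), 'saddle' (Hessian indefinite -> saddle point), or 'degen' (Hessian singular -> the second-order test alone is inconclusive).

Compute the Hessian H = grad^2 f:
  H = [[-8, -5], [-5, -8]]
Verify stationarity: grad f(x*) = H x* + g = (0, 0).
Eigenvalues of H: -13, -3.
Both eigenvalues < 0, so H is negative definite -> x* is a strict local max.

max


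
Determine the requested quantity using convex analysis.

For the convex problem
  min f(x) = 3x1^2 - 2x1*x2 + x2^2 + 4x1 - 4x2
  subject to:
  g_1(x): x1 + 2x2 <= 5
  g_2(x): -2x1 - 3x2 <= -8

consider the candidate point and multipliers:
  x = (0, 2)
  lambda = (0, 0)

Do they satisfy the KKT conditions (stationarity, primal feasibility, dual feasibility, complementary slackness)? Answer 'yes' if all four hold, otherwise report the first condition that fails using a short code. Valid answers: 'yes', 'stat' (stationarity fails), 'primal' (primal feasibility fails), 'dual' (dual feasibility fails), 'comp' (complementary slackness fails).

Gradient of f: grad f(x) = Q x + c = (0, 0)
Constraint values g_i(x) = a_i^T x - b_i:
  g_1((0, 2)) = -1
  g_2((0, 2)) = 2
Stationarity residual: grad f(x) + sum_i lambda_i a_i = (0, 0)
  -> stationarity OK
Primal feasibility (all g_i <= 0): FAILS
Dual feasibility (all lambda_i >= 0): OK
Complementary slackness (lambda_i * g_i(x) = 0 for all i): OK

Verdict: the first failing condition is primal_feasibility -> primal.

primal


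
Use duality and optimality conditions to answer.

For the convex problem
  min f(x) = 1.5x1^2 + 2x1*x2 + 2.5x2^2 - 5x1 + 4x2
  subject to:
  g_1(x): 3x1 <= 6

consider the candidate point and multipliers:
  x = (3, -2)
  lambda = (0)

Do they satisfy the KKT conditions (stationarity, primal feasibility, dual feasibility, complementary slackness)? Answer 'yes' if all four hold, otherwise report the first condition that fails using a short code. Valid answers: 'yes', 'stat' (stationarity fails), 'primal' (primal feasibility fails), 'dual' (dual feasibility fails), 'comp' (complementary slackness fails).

Gradient of f: grad f(x) = Q x + c = (0, 0)
Constraint values g_i(x) = a_i^T x - b_i:
  g_1((3, -2)) = 3
Stationarity residual: grad f(x) + sum_i lambda_i a_i = (0, 0)
  -> stationarity OK
Primal feasibility (all g_i <= 0): FAILS
Dual feasibility (all lambda_i >= 0): OK
Complementary slackness (lambda_i * g_i(x) = 0 for all i): OK

Verdict: the first failing condition is primal_feasibility -> primal.

primal


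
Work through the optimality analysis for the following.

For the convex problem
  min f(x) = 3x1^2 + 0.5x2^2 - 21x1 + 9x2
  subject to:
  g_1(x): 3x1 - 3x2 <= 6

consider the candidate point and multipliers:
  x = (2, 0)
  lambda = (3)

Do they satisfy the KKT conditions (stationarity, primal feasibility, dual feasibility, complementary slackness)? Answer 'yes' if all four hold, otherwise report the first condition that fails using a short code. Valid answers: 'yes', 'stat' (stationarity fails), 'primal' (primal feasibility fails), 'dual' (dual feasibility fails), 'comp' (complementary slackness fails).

Gradient of f: grad f(x) = Q x + c = (-9, 9)
Constraint values g_i(x) = a_i^T x - b_i:
  g_1((2, 0)) = 0
Stationarity residual: grad f(x) + sum_i lambda_i a_i = (0, 0)
  -> stationarity OK
Primal feasibility (all g_i <= 0): OK
Dual feasibility (all lambda_i >= 0): OK
Complementary slackness (lambda_i * g_i(x) = 0 for all i): OK

Verdict: yes, KKT holds.

yes


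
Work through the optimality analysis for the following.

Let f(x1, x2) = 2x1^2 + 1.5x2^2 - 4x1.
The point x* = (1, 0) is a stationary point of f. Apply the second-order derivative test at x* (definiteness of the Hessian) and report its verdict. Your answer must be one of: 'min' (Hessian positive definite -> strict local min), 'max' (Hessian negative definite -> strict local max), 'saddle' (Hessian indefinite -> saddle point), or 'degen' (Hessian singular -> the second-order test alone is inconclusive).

Compute the Hessian H = grad^2 f:
  H = [[4, 0], [0, 3]]
Verify stationarity: grad f(x*) = H x* + g = (0, 0).
Eigenvalues of H: 3, 4.
Both eigenvalues > 0, so H is positive definite -> x* is a strict local min.

min


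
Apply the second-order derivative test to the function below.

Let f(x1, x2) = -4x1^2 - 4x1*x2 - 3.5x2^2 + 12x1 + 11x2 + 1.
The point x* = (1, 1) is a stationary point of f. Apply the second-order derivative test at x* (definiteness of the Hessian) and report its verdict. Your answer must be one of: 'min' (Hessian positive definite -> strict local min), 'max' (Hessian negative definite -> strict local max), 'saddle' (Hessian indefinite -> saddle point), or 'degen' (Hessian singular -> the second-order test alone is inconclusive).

Compute the Hessian H = grad^2 f:
  H = [[-8, -4], [-4, -7]]
Verify stationarity: grad f(x*) = H x* + g = (0, 0).
Eigenvalues of H: -11.5311, -3.4689.
Both eigenvalues < 0, so H is negative definite -> x* is a strict local max.

max


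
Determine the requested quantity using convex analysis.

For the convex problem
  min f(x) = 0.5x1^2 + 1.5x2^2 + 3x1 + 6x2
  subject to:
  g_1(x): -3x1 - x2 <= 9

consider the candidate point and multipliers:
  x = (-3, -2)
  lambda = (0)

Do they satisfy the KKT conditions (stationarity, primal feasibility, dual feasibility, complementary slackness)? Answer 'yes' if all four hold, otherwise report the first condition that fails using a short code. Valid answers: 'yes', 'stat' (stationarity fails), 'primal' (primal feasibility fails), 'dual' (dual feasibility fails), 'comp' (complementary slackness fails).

Gradient of f: grad f(x) = Q x + c = (0, 0)
Constraint values g_i(x) = a_i^T x - b_i:
  g_1((-3, -2)) = 2
Stationarity residual: grad f(x) + sum_i lambda_i a_i = (0, 0)
  -> stationarity OK
Primal feasibility (all g_i <= 0): FAILS
Dual feasibility (all lambda_i >= 0): OK
Complementary slackness (lambda_i * g_i(x) = 0 for all i): OK

Verdict: the first failing condition is primal_feasibility -> primal.

primal


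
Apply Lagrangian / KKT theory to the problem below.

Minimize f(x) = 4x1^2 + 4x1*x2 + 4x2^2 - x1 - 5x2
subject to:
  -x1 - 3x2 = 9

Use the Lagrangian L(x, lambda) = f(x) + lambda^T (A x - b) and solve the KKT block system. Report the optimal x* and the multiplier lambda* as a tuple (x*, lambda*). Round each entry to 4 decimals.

Form the Lagrangian:
  L(x, lambda) = (1/2) x^T Q x + c^T x + lambda^T (A x - b)
Stationarity (grad_x L = 0): Q x + c + A^T lambda = 0.
Primal feasibility: A x = b.

This gives the KKT block system:
  [ Q   A^T ] [ x     ]   [-c ]
  [ A    0  ] [ lambda ] = [ b ]

Solving the linear system:
  x*      = (0.5357, -3.1786)
  lambda* = (-9.4286)
  f(x*)   = 50.1071

x* = (0.5357, -3.1786), lambda* = (-9.4286)


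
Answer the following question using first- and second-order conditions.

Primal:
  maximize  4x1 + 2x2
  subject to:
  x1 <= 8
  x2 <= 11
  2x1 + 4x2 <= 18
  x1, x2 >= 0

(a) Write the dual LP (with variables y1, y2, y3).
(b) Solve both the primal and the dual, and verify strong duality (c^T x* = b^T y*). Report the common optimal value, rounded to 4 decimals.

The standard primal-dual pair for 'max c^T x s.t. A x <= b, x >= 0' is:
  Dual:  min b^T y  s.t.  A^T y >= c,  y >= 0.

So the dual LP is:
  minimize  8y1 + 11y2 + 18y3
  subject to:
    y1 + 2y3 >= 4
    y2 + 4y3 >= 2
    y1, y2, y3 >= 0

Solving the primal: x* = (8, 0.5).
  primal value c^T x* = 33.
Solving the dual: y* = (3, 0, 0.5).
  dual value b^T y* = 33.
Strong duality: c^T x* = b^T y*. Confirmed.

33


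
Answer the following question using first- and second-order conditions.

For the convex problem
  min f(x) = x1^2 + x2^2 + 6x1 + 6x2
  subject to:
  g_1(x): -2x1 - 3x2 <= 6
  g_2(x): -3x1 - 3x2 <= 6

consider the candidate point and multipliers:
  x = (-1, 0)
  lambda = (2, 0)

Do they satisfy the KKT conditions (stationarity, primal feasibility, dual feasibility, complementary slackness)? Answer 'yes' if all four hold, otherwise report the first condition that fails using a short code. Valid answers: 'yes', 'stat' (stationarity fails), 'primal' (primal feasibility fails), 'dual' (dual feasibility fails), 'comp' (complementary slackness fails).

Gradient of f: grad f(x) = Q x + c = (4, 6)
Constraint values g_i(x) = a_i^T x - b_i:
  g_1((-1, 0)) = -4
  g_2((-1, 0)) = -3
Stationarity residual: grad f(x) + sum_i lambda_i a_i = (0, 0)
  -> stationarity OK
Primal feasibility (all g_i <= 0): OK
Dual feasibility (all lambda_i >= 0): OK
Complementary slackness (lambda_i * g_i(x) = 0 for all i): FAILS

Verdict: the first failing condition is complementary_slackness -> comp.

comp


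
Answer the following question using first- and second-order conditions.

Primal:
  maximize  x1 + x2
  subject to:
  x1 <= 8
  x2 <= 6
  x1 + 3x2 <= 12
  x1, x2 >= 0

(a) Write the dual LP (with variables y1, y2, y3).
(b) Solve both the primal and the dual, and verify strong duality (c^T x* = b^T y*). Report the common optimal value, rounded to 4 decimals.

The standard primal-dual pair for 'max c^T x s.t. A x <= b, x >= 0' is:
  Dual:  min b^T y  s.t.  A^T y >= c,  y >= 0.

So the dual LP is:
  minimize  8y1 + 6y2 + 12y3
  subject to:
    y1 + y3 >= 1
    y2 + 3y3 >= 1
    y1, y2, y3 >= 0

Solving the primal: x* = (8, 1.3333).
  primal value c^T x* = 9.3333.
Solving the dual: y* = (0.6667, 0, 0.3333).
  dual value b^T y* = 9.3333.
Strong duality: c^T x* = b^T y*. Confirmed.

9.3333


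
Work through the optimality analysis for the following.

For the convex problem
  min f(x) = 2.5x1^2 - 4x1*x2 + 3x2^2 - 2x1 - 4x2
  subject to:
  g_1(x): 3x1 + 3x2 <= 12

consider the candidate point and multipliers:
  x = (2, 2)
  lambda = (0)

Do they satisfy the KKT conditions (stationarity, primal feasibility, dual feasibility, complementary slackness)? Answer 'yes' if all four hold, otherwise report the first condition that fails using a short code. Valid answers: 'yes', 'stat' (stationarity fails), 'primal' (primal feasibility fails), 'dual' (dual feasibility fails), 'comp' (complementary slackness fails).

Gradient of f: grad f(x) = Q x + c = (0, 0)
Constraint values g_i(x) = a_i^T x - b_i:
  g_1((2, 2)) = 0
Stationarity residual: grad f(x) + sum_i lambda_i a_i = (0, 0)
  -> stationarity OK
Primal feasibility (all g_i <= 0): OK
Dual feasibility (all lambda_i >= 0): OK
Complementary slackness (lambda_i * g_i(x) = 0 for all i): OK

Verdict: yes, KKT holds.

yes


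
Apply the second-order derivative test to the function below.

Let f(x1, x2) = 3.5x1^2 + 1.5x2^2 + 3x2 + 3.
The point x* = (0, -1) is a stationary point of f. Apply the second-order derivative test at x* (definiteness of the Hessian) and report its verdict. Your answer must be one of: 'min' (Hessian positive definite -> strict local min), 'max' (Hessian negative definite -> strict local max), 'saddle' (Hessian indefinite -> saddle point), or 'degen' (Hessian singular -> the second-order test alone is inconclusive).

Compute the Hessian H = grad^2 f:
  H = [[7, 0], [0, 3]]
Verify stationarity: grad f(x*) = H x* + g = (0, 0).
Eigenvalues of H: 3, 7.
Both eigenvalues > 0, so H is positive definite -> x* is a strict local min.

min


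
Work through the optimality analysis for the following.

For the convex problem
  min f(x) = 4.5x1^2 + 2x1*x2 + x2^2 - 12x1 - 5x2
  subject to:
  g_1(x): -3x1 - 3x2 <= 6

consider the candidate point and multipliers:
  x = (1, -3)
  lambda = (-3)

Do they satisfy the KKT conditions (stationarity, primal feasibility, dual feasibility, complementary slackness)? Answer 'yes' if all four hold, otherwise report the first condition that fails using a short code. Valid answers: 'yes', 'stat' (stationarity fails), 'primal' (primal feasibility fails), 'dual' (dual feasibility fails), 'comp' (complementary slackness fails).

Gradient of f: grad f(x) = Q x + c = (-9, -9)
Constraint values g_i(x) = a_i^T x - b_i:
  g_1((1, -3)) = 0
Stationarity residual: grad f(x) + sum_i lambda_i a_i = (0, 0)
  -> stationarity OK
Primal feasibility (all g_i <= 0): OK
Dual feasibility (all lambda_i >= 0): FAILS
Complementary slackness (lambda_i * g_i(x) = 0 for all i): OK

Verdict: the first failing condition is dual_feasibility -> dual.

dual


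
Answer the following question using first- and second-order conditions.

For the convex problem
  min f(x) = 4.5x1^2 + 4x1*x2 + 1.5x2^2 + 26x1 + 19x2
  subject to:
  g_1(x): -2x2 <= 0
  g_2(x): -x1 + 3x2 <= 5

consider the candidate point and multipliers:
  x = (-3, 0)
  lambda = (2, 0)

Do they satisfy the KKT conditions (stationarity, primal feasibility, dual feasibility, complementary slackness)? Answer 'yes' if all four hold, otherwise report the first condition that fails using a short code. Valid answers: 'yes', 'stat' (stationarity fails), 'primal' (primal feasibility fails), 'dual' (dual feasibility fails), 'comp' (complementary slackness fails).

Gradient of f: grad f(x) = Q x + c = (-1, 7)
Constraint values g_i(x) = a_i^T x - b_i:
  g_1((-3, 0)) = 0
  g_2((-3, 0)) = -2
Stationarity residual: grad f(x) + sum_i lambda_i a_i = (-1, 3)
  -> stationarity FAILS
Primal feasibility (all g_i <= 0): OK
Dual feasibility (all lambda_i >= 0): OK
Complementary slackness (lambda_i * g_i(x) = 0 for all i): OK

Verdict: the first failing condition is stationarity -> stat.

stat


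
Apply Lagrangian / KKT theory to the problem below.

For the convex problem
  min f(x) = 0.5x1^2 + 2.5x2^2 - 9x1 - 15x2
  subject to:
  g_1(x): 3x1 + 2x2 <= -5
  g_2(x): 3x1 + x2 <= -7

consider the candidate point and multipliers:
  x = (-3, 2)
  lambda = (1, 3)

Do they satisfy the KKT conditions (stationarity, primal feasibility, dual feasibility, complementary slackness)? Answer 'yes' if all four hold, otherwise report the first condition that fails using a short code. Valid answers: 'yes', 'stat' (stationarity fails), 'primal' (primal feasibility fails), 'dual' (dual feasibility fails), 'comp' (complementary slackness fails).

Gradient of f: grad f(x) = Q x + c = (-12, -5)
Constraint values g_i(x) = a_i^T x - b_i:
  g_1((-3, 2)) = 0
  g_2((-3, 2)) = 0
Stationarity residual: grad f(x) + sum_i lambda_i a_i = (0, 0)
  -> stationarity OK
Primal feasibility (all g_i <= 0): OK
Dual feasibility (all lambda_i >= 0): OK
Complementary slackness (lambda_i * g_i(x) = 0 for all i): OK

Verdict: yes, KKT holds.

yes


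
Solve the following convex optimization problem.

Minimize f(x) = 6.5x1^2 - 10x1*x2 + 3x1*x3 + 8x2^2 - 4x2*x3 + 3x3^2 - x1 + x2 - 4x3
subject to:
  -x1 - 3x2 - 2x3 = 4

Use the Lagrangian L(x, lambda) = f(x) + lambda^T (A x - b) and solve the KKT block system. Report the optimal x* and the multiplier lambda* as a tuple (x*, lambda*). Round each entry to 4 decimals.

Form the Lagrangian:
  L(x, lambda) = (1/2) x^T Q x + c^T x + lambda^T (A x - b)
Stationarity (grad_x L = 0): Q x + c + A^T lambda = 0.
Primal feasibility: A x = b.

This gives the KKT block system:
  [ Q   A^T ] [ x     ]   [-c ]
  [ A    0  ] [ lambda ] = [ b ]

Solving the linear system:
  x*      = (-0.7393, -0.9377, -0.2238)
  lambda* = (-1.905)
  f(x*)   = 4.1585

x* = (-0.7393, -0.9377, -0.2238), lambda* = (-1.905)


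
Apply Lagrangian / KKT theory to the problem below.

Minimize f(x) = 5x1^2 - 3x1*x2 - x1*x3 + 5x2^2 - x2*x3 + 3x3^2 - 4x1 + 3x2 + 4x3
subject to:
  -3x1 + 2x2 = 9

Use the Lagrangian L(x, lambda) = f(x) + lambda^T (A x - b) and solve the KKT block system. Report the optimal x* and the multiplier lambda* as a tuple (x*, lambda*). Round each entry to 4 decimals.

Form the Lagrangian:
  L(x, lambda) = (1/2) x^T Q x + c^T x + lambda^T (A x - b)
Stationarity (grad_x L = 0): Q x + c + A^T lambda = 0.
Primal feasibility: A x = b.

This gives the KKT block system:
  [ Q   A^T ] [ x     ]   [-c ]
  [ A    0  ] [ lambda ] = [ b ]

Solving the linear system:
  x*      = (-2.4174, 0.8738, -0.9239)
  lambda* = (-9.9573)
  f(x*)   = 49.1058

x* = (-2.4174, 0.8738, -0.9239), lambda* = (-9.9573)


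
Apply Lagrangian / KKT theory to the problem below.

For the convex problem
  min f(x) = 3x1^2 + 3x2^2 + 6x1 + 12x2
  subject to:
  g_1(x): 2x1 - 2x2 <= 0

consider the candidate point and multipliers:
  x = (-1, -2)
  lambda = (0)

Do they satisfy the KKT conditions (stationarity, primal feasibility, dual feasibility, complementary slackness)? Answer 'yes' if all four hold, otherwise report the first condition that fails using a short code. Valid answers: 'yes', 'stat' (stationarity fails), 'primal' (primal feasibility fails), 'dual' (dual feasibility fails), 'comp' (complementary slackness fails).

Gradient of f: grad f(x) = Q x + c = (0, 0)
Constraint values g_i(x) = a_i^T x - b_i:
  g_1((-1, -2)) = 2
Stationarity residual: grad f(x) + sum_i lambda_i a_i = (0, 0)
  -> stationarity OK
Primal feasibility (all g_i <= 0): FAILS
Dual feasibility (all lambda_i >= 0): OK
Complementary slackness (lambda_i * g_i(x) = 0 for all i): OK

Verdict: the first failing condition is primal_feasibility -> primal.

primal


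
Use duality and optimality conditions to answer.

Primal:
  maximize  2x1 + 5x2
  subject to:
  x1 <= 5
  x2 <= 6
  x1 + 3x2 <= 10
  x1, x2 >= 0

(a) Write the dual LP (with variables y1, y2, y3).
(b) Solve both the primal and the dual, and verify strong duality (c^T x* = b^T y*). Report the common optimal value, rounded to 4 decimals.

The standard primal-dual pair for 'max c^T x s.t. A x <= b, x >= 0' is:
  Dual:  min b^T y  s.t.  A^T y >= c,  y >= 0.

So the dual LP is:
  minimize  5y1 + 6y2 + 10y3
  subject to:
    y1 + y3 >= 2
    y2 + 3y3 >= 5
    y1, y2, y3 >= 0

Solving the primal: x* = (5, 1.6667).
  primal value c^T x* = 18.3333.
Solving the dual: y* = (0.3333, 0, 1.6667).
  dual value b^T y* = 18.3333.
Strong duality: c^T x* = b^T y*. Confirmed.

18.3333


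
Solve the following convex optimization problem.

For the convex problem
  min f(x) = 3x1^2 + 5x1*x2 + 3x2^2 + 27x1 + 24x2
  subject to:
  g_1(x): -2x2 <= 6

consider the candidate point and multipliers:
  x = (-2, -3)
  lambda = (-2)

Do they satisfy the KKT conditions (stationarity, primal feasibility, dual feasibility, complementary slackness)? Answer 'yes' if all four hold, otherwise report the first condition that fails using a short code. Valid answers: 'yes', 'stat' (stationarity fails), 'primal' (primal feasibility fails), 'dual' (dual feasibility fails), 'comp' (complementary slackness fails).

Gradient of f: grad f(x) = Q x + c = (0, -4)
Constraint values g_i(x) = a_i^T x - b_i:
  g_1((-2, -3)) = 0
Stationarity residual: grad f(x) + sum_i lambda_i a_i = (0, 0)
  -> stationarity OK
Primal feasibility (all g_i <= 0): OK
Dual feasibility (all lambda_i >= 0): FAILS
Complementary slackness (lambda_i * g_i(x) = 0 for all i): OK

Verdict: the first failing condition is dual_feasibility -> dual.

dual


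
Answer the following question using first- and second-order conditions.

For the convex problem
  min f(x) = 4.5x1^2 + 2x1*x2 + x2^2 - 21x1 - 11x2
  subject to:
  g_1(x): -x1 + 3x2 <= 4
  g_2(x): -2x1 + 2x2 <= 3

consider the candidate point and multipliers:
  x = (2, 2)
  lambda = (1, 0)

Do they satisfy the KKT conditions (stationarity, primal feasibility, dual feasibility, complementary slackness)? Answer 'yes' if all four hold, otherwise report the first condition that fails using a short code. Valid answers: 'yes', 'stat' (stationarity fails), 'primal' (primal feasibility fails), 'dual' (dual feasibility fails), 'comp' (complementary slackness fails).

Gradient of f: grad f(x) = Q x + c = (1, -3)
Constraint values g_i(x) = a_i^T x - b_i:
  g_1((2, 2)) = 0
  g_2((2, 2)) = -3
Stationarity residual: grad f(x) + sum_i lambda_i a_i = (0, 0)
  -> stationarity OK
Primal feasibility (all g_i <= 0): OK
Dual feasibility (all lambda_i >= 0): OK
Complementary slackness (lambda_i * g_i(x) = 0 for all i): OK

Verdict: yes, KKT holds.

yes


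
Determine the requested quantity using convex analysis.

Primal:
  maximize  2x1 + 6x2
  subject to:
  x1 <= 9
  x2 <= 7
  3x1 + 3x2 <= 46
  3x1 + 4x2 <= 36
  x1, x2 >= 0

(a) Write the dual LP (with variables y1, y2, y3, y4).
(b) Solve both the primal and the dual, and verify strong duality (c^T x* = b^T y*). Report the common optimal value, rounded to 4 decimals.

The standard primal-dual pair for 'max c^T x s.t. A x <= b, x >= 0' is:
  Dual:  min b^T y  s.t.  A^T y >= c,  y >= 0.

So the dual LP is:
  minimize  9y1 + 7y2 + 46y3 + 36y4
  subject to:
    y1 + 3y3 + 3y4 >= 2
    y2 + 3y3 + 4y4 >= 6
    y1, y2, y3, y4 >= 0

Solving the primal: x* = (2.6667, 7).
  primal value c^T x* = 47.3333.
Solving the dual: y* = (0, 3.3333, 0, 0.6667).
  dual value b^T y* = 47.3333.
Strong duality: c^T x* = b^T y*. Confirmed.

47.3333


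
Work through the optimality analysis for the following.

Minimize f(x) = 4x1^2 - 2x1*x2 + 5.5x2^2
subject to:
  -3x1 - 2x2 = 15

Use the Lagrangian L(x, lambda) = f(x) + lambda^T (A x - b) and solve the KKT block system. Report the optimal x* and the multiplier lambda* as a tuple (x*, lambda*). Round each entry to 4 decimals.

Form the Lagrangian:
  L(x, lambda) = (1/2) x^T Q x + c^T x + lambda^T (A x - b)
Stationarity (grad_x L = 0): Q x + c + A^T lambda = 0.
Primal feasibility: A x = b.

This gives the KKT block system:
  [ Q   A^T ] [ x     ]   [-c ]
  [ A    0  ] [ lambda ] = [ b ]

Solving the linear system:
  x*      = (-3.5806, -2.129)
  lambda* = (-8.129)
  f(x*)   = 60.9677

x* = (-3.5806, -2.129), lambda* = (-8.129)


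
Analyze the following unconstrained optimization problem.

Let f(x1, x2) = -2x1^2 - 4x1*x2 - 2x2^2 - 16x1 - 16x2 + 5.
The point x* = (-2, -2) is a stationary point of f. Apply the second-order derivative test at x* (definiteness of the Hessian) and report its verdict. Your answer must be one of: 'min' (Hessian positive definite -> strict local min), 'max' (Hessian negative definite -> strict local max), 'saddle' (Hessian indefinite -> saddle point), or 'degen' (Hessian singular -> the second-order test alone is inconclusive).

Compute the Hessian H = grad^2 f:
  H = [[-4, -4], [-4, -4]]
Verify stationarity: grad f(x*) = H x* + g = (0, 0).
Eigenvalues of H: -8, 0.
H has a zero eigenvalue (singular; negative semidefinite but not definite), so H is neither positive definite, negative definite, nor indefinite. The second-order test alone is inconclusive -> degen.
(Indeed, f is constant along the null direction of H through x*, so x* is not a strict local extremum.)

degen


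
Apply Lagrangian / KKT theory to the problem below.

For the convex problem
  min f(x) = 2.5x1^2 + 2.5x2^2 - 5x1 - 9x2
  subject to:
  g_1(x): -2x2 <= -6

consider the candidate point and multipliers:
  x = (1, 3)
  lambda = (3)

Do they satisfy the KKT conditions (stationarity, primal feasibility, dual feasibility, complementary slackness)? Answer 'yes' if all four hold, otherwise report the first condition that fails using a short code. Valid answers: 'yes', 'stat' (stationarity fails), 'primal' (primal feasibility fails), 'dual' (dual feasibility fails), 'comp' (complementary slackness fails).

Gradient of f: grad f(x) = Q x + c = (0, 6)
Constraint values g_i(x) = a_i^T x - b_i:
  g_1((1, 3)) = 0
Stationarity residual: grad f(x) + sum_i lambda_i a_i = (0, 0)
  -> stationarity OK
Primal feasibility (all g_i <= 0): OK
Dual feasibility (all lambda_i >= 0): OK
Complementary slackness (lambda_i * g_i(x) = 0 for all i): OK

Verdict: yes, KKT holds.

yes


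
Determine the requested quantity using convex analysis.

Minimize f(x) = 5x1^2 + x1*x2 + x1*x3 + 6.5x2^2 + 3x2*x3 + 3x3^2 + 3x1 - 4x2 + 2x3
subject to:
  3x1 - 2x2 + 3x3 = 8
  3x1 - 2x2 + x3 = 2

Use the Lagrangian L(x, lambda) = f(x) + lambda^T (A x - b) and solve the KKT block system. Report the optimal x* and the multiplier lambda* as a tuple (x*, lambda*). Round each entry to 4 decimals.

Form the Lagrangian:
  L(x, lambda) = (1/2) x^T Q x + c^T x + lambda^T (A x - b)
Stationarity (grad_x L = 0): Q x + c + A^T lambda = 0.
Primal feasibility: A x = b.

This gives the KKT block system:
  [ Q   A^T ] [ x     ]   [-c ]
  [ A    0  ] [ lambda ] = [ b ]

Solving the linear system:
  x*      = (-0.5621, -0.3432, 3)
  lambda* = (-9.1982, 9.1864)
  f(x*)   = 30.4497

x* = (-0.5621, -0.3432, 3), lambda* = (-9.1982, 9.1864)
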